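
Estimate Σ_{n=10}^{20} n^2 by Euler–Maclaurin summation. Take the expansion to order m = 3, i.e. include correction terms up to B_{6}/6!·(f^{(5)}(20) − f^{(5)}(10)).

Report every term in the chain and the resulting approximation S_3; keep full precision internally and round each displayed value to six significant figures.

The integral term ∫_10^20 x^2 dx = 2333.33.
Endpoint term: (f(10) + f(20))/2 = (100.000 + 400.000)/2 = 250.000.
So far: 2583.33.
Correction k=1: B_{2}/2! · (f^{(1)}(20) − f^{(1)}(10)) = 1/12 · (40.0000 − 20.0000) = 1.66667.
Partial sum through k=1: 2585.00.
Correction k=2: B_{4}/4! · (f^{(3)}(20) − f^{(3)}(10)) = −1/720 · (0.00000 − 0.00000) = 0.00000.
Partial sum through k=2: 2585.00.
Correction k=3: B_{6}/6! · (f^{(5)}(20) − f^{(5)}(10)) = 1/30240 · (0.00000 − 0.00000) = 0.00000.

S_3 ≈ 2585.00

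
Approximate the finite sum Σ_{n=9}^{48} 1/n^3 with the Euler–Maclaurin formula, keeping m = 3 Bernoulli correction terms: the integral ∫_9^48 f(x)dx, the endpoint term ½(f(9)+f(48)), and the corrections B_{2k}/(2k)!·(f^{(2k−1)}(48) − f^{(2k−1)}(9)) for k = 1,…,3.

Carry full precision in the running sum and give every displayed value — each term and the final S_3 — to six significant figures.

∫_9^48 1/x^3 dx evaluates to 0.00595583.
½[f(9) + f(48)] = ½[0.00137174 + 9.04225e-06] = 0.000690392.
So far: 0.00664622.
Order-1 term: 1/12 · (-5.65140e-07 − (-0.000457247)) = 3.80569e-05.
Running total after k=1: 0.00668427.
Order-2 term: −1/720 · (-4.90573e-09 − (-0.000112901)) = -1.56800e-07.
Running total after k=2: 0.00668412.
Order-3 term: 1/30240 · (-8.94274e-11 − (-5.85410e-05)) = 1.93588e-09.

S_3 ≈ 0.00668412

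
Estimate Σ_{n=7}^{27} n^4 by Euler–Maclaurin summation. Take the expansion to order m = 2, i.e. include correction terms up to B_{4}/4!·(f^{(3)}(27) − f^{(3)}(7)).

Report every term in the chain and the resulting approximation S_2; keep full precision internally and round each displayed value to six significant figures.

∫_7^27 x^4 dx evaluates to 2.86642e+06.
Boundary: ½(f(7) + f(27)) = ½(2401.00 + 531441) = 266921.
So far: 3.13334e+06.
Order-1 term: 1/12 · (78732.0 − 1372.00) = 6446.67.
Running total after k=1: 3.13979e+06.
Order-2 term: −1/720 · (648.000 − 168.000) = -0.666667.

S_2 ≈ 3.13979e+06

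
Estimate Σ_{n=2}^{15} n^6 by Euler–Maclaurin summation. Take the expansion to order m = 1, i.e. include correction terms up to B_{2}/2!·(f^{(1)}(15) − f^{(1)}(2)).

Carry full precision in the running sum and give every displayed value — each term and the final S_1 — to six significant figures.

S_1 ≈ 3.04835e+07

Integral: ∫_2^15 x^6 dx = 2.44085e+07.
Endpoint term: (f(2) + f(15))/2 = (64.0000 + 1.13906e+07)/2 = 5.69534e+06.
Running total after boundary: 3.01038e+07.
Order-1 term: 1/12 · (4.55625e+06 − 192.000) = 379672.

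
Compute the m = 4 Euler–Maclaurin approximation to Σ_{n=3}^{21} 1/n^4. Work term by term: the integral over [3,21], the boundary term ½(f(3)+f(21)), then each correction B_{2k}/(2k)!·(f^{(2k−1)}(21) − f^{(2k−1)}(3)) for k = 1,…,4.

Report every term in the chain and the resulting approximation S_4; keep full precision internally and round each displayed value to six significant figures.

S_4 ≈ 0.0197890

∫_3^21 1/x^4 dx evaluates to 0.0123097.
½[f(3) + f(21)] = ½[0.0123457 + 5.14189e-06] = 0.00617541.
Integral + boundary = 0.0184851.
Order-1 term: 1/12 · (-9.79408e-07 − (-0.0164609)) = 0.00137166.
Partial sum through k=1: 0.0198568.
Order-2 term: −1/720 · (-6.66264e-08 − (-0.0548697)) = -7.62078e-05.
Partial sum through k=2: 0.0197805.
Order-3 term: 1/30240 · (-8.46049e-09 − (-0.341411)) = 1.12901e-05.
Partial sum through k=3: 0.0197918.
Order-4 term: −1/1209600 · (-1.72663e-09 − (-3.41411)) = -2.82251e-06.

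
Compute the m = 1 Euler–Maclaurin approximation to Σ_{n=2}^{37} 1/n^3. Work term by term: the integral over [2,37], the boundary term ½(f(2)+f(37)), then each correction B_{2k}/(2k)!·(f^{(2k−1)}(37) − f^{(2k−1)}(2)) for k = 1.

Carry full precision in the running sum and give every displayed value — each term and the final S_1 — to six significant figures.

Integral: ∫_2^37 1/x^3 dx = 0.124635.
½[f(2) + f(37)] = ½[0.125000 + 1.97422e-05] = 0.0625099.
Integral + boundary = 0.187145.
k=1: B_{2}/(2)! × [f^{(1)}(37) − f^{(1)}(2)] = 1/12 × (-1.60072e-06 − (-0.187500)) = 0.0156249.

S_1 ≈ 0.202770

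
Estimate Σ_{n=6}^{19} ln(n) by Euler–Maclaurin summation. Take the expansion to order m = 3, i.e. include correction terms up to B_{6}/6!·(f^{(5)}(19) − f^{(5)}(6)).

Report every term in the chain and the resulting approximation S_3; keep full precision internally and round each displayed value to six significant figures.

The integral term ∫_6^19 ln(x) dx = 32.1938.
Endpoint term: (f(6) + f(19))/2 = (1.79176 + 2.94444)/2 = 2.36810.
Integral + boundary = 34.5619.
Order-1 term: 1/12 · (0.0526316 − 0.166667) = -0.00950292.
Running total after k=1: 34.5524.
Order-2 term: −1/720 · (0.000291588 − 0.00925926) = 1.24551e-05.
Running total after k=2: 34.5524.
Order-3 term: 1/30240 · (9.69267e-06 − 0.00308642) = -1.01744e-07.

S_3 ≈ 34.5524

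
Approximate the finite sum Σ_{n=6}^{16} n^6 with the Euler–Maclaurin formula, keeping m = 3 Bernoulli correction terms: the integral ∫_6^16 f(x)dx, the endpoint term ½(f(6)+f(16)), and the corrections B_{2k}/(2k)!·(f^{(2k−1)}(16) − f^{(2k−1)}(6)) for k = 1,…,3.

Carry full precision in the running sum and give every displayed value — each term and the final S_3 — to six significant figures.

The integral term ∫_6^16 x^6 dx = 3.83079e+07.
Endpoint term: (f(6) + f(16))/2 = (46656.0 + 1.67772e+07)/2 = 8.41194e+06.
Running total after boundary: 4.67199e+07.
Correction k=1: B_{2}/2! · (f^{(1)}(16) − f^{(1)}(6)) = 1/12 · (6.29146e+06 − 46656.0) = 520400.
Running total after k=1: 4.72403e+07.
Correction k=2: B_{4}/4! · (f^{(3)}(16) − f^{(3)}(6)) = −1/720 · (491520 − 25920.0) = -646.667.
Running total after k=2: 4.72396e+07.
Correction k=3: B_{6}/6! · (f^{(5)}(16) − f^{(5)}(6)) = 1/30240 · (11520.0 − 4320.00) = 0.238095.

S_3 ≈ 4.72396e+07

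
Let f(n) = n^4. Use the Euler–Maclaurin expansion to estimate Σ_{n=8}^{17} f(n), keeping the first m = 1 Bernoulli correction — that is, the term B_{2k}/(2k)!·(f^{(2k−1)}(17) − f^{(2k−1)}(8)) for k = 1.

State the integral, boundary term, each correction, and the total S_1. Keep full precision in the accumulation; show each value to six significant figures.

The integral term ∫_8^17 x^4 dx = 277418.
Endpoint term: (f(8) + f(17))/2 = (4096.00 + 83521.0)/2 = 43808.5.
Integral + boundary = 321226.
Order-1 term: 1/12 · (19652.0 − 2048.00) = 1467.00.

S_1 ≈ 322693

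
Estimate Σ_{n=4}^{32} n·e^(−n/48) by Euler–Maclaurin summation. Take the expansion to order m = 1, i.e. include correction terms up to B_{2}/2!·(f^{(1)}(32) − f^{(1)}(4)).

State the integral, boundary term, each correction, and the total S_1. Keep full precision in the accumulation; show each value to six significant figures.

S_1 ≈ 334.908

Integral: ∫_4^32 x·e^(−x/48) dx = 324.909.
Endpoint term: (f(4) + f(32))/2 = (3.68018 + 16.4293)/2 = 10.0548.
Integral + boundary = 334.964.
Order-1 term: 1/12 · (0.171139 − 0.843374) = -0.0560196.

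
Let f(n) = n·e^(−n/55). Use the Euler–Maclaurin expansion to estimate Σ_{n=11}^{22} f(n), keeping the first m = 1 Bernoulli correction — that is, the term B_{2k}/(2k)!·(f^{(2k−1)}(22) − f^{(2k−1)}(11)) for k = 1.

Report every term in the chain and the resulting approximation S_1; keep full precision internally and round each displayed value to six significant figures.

S_1 ≈ 145.043

Integral: ∫_11^22 x·e^(−x/55) dx = 133.187.
Endpoint term: (f(11) + f(22))/2 = (9.00604 + 14.7470)/2 = 11.8765.
Running total after boundary: 145.064.
Order-1 term: 1/12 · (0.402192 − 0.654985) = -0.0210660.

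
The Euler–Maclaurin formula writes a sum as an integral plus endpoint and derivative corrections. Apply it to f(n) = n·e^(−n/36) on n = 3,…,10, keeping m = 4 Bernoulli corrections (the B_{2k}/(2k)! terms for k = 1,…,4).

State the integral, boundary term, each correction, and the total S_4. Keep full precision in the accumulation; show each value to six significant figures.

S_4 ≈ 42.5228

The integral term ∫_3^10 x·e^(−x/36) dx = 37.3801.
½[f(3) + f(10)] = ½[2.76013 + 7.57465] = 5.16739.
Integral + boundary = 42.5475.
Order-1 term: 1/12 · (0.547058 − 0.843374) = -0.0246930.
Running total after k=1: 42.5228.
Order-2 term: −1/720 · (0.00159104 − 0.00207057) = 6.66018e-07.
Running total after k=2: 42.5228.
Order-3 term: 1/30240 · (2.12961e-06 − 2.69321e-06) = -1.86376e-11.
Running total after k=3: 42.5228.
Order-4 term: −1/1209600 · (2.33916e-09 − 2.92342e-09) = 4.83013e-16.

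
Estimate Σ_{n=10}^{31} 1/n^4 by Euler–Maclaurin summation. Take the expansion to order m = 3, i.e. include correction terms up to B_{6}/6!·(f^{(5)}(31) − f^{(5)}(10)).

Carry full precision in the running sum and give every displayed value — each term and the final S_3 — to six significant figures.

The integral term ∫_10^31 1/x^4 dx = 0.000322144.
½[f(10) + f(31)] = ½[0.000100000 + 1.08281e-06] = 5.05414e-05.
Running total after boundary: 0.000372686.
Order-1 term: 1/12 · (-1.39718e-07 − (-4.00000e-05)) = 3.32169e-06.
Partial sum through k=1: 0.000376007.
Order-2 term: −1/720 · (-4.36164e-09 − (-1.20000e-05)) = -1.66606e-08.
Partial sum through k=2: 0.000375991.
Order-3 term: 1/30240 · (-2.54164e-10 − (-6.72000e-06)) = 2.22214e-10.

S_3 ≈ 0.000375991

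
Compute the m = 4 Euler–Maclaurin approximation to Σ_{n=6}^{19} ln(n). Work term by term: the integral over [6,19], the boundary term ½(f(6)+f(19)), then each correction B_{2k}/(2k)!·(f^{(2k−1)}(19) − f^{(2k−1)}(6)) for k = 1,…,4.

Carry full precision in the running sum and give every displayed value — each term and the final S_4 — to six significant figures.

S_4 ≈ 34.5524

The integral term ∫_6^19 ln(x) dx = 32.1938.
Endpoint term: (f(6) + f(19))/2 = (1.79176 + 2.94444)/2 = 2.36810.
Running total after boundary: 34.5619.
Correction k=1: B_{2}/2! · (f^{(1)}(19) − f^{(1)}(6)) = 1/12 · (0.0526316 − 0.166667) = -0.00950292.
Running total after k=1: 34.5524.
Correction k=2: B_{4}/4! · (f^{(3)}(19) − f^{(3)}(6)) = −1/720 · (0.000291588 − 0.00925926) = 1.24551e-05.
Running total after k=2: 34.5524.
Correction k=3: B_{6}/6! · (f^{(5)}(19) − f^{(5)}(6)) = 1/30240 · (9.69267e-06 − 0.00308642) = -1.01744e-07.
Running total after k=3: 34.5524.
Correction k=4: B_{8}/8! · (f^{(7)}(19) − f^{(7)}(6)) = −1/1209600 · (8.05485e-07 − 0.00257202) = 2.12567e-09.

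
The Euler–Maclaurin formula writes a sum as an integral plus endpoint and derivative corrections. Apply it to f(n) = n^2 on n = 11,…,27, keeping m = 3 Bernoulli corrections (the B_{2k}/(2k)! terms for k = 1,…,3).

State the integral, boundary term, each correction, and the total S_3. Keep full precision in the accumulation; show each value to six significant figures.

The integral term ∫_11^27 x^2 dx = 6117.33.
Boundary: ½(f(11) + f(27)) = ½(121.000 + 729.000) = 425.000.
So far: 6542.33.
k=1: B_{2}/(2)! × [f^{(1)}(27) − f^{(1)}(11)] = 1/12 × (54.0000 − 22.0000) = 2.66667.
Partial sum through k=1: 6545.00.
k=2: B_{4}/(4)! × [f^{(3)}(27) − f^{(3)}(11)] = −1/720 × (0.00000 − 0.00000) = 0.00000.
Partial sum through k=2: 6545.00.
k=3: B_{6}/(6)! × [f^{(5)}(27) − f^{(5)}(11)] = 1/30240 × (0.00000 − 0.00000) = 0.00000.

S_3 ≈ 6545.00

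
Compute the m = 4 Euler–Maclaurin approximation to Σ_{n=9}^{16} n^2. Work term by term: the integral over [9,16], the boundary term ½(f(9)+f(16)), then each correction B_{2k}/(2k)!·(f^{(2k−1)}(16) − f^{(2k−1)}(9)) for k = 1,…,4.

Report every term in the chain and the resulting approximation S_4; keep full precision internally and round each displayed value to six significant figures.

S_4 ≈ 1292.00

The integral term ∫_9^16 x^2 dx = 1122.33.
Boundary: ½(f(9) + f(16)) = ½(81.0000 + 256.000) = 168.500.
Running total after boundary: 1290.83.
k=1: B_{2}/(2)! × [f^{(1)}(16) − f^{(1)}(9)] = 1/12 × (32.0000 − 18.0000) = 1.16667.
After k=1: 1292.00.
k=2: B_{4}/(4)! × [f^{(3)}(16) − f^{(3)}(9)] = −1/720 × (0.00000 − 0.00000) = 0.00000.
After k=2: 1292.00.
k=3: B_{6}/(6)! × [f^{(5)}(16) − f^{(5)}(9)] = 1/30240 × (0.00000 − 0.00000) = 0.00000.
After k=3: 1292.00.
k=4: B_{8}/(8)! × [f^{(7)}(16) − f^{(7)}(9)] = −1/1209600 × (0.00000 − 0.00000) = 0.00000.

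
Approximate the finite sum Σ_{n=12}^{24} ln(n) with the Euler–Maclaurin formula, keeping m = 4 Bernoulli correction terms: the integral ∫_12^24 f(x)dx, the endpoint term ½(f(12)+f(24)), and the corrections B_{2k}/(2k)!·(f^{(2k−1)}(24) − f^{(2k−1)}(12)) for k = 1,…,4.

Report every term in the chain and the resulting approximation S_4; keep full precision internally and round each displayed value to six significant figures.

The integral term ∫_12^24 ln(x) dx = 34.4544.
Boundary: ½(f(12) + f(24)) = ½(2.48491 + 3.17805) = 2.83148.
Running total after boundary: 37.2859.
k=1: B_{2}/(2)! × [f^{(1)}(24) − f^{(1)}(12)] = 1/12 × (0.0416667 − 0.0833333) = -0.00347222.
Running total after k=1: 37.2824.
k=2: B_{4}/(4)! × [f^{(3)}(24) − f^{(3)}(12)] = −1/720 × (0.000144676 − 0.00115741) = 1.40657e-06.
Running total after k=2: 37.2824.
k=3: B_{6}/(6)! × [f^{(5)}(24) − f^{(5)}(12)] = 1/30240 × (3.01408e-06 − 9.64506e-05) = -3.08983e-09.
Running total after k=3: 37.2824.
k=4: B_{8}/(8)! × [f^{(7)}(24) − f^{(7)}(12)] = −1/1209600 × (1.56983e-07 − 2.00939e-05) = 1.64822e-11.

S_4 ≈ 37.2824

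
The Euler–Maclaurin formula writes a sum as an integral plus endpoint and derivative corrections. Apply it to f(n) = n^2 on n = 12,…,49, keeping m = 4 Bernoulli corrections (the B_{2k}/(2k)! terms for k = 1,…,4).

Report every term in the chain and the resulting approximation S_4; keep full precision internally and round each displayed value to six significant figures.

The integral term ∫_12^49 x^2 dx = 38640.3.
Endpoint term: (f(12) + f(49))/2 = (144.000 + 2401.00)/2 = 1272.50.
Running total after boundary: 39912.8.
k=1: B_{2}/(2)! × [f^{(1)}(49) − f^{(1)}(12)] = 1/12 × (98.0000 − 24.0000) = 6.16667.
Running total after k=1: 39919.0.
k=2: B_{4}/(4)! × [f^{(3)}(49) − f^{(3)}(12)] = −1/720 × (0.00000 − 0.00000) = 0.00000.
Running total after k=2: 39919.0.
k=3: B_{6}/(6)! × [f^{(5)}(49) − f^{(5)}(12)] = 1/30240 × (0.00000 − 0.00000) = 0.00000.
Running total after k=3: 39919.0.
k=4: B_{8}/(8)! × [f^{(7)}(49) − f^{(7)}(12)] = −1/1209600 × (0.00000 − 0.00000) = 0.00000.

S_4 ≈ 39919.0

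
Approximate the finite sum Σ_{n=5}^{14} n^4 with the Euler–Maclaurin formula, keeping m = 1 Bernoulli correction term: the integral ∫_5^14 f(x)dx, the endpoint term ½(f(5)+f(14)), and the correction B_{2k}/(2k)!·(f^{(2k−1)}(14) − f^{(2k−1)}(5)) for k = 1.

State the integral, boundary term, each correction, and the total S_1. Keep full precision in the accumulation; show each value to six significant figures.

The integral term ∫_5^14 x^4 dx = 106940.
½[f(5) + f(14)] = ½[625.000 + 38416.0] = 19520.5.
Running total after boundary: 126460.
k=1: B_{2}/(2)! × [f^{(1)}(14) − f^{(1)}(5)] = 1/12 × (10976.0 − 500.000) = 873.000.

S_1 ≈ 127333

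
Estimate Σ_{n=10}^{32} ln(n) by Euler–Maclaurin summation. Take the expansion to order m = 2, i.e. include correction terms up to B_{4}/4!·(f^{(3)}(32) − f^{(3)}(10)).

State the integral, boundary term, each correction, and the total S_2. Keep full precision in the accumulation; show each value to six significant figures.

The integral term ∫_10^32 ln(x) dx = 65.8777.
Endpoint term: (f(10) + f(32))/2 = (2.30259 + 3.46574)/2 = 2.88416.
Integral + boundary = 68.7619.
Correction k=1: B_{2}/2! · (f^{(1)}(32) − f^{(1)}(10)) = 1/12 · (0.0312500 − 0.100000) = -0.00572917.
Partial sum through k=1: 68.7561.
Correction k=2: B_{4}/4! · (f^{(3)}(32) − f^{(3)}(10)) = −1/720 · (6.10352e-05 − 0.00200000) = 2.69301e-06.

S_2 ≈ 68.7561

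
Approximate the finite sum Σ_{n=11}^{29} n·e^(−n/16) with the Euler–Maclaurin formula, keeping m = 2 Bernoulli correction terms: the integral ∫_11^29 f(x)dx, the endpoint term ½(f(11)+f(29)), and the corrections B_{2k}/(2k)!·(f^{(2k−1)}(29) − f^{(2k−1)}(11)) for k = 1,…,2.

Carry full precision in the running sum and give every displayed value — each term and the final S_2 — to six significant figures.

S_2 ≈ 104.795

The integral term ∫_11^29 x·e^(−x/16) dx = 99.6865.
Endpoint term: (f(11) + f(29))/2 = (5.53115 + 4.73412)/2 = 5.13263.
So far: 104.819.
k=1: B_{2}/(2)! × [f^{(1)}(29) − f^{(1)}(11)] = 1/12 × (-0.132637 − 0.157135) = -0.0241477.
Running total after k=1: 104.795.
k=2: B_{4}/(4)! × [f^{(3)}(29) − f^{(3)}(11)] = −1/720 × (0.000757242 − 0.00454218) = 5.25686e-06.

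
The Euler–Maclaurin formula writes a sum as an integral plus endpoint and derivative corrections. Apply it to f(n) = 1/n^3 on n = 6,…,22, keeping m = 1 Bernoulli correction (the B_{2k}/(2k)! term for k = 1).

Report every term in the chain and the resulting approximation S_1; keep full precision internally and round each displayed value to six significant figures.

S_1 ≈ 0.0154094

Integral: ∫_6^22 1/x^3 dx = 0.0128558.
½[f(6) + f(22)] = ½[0.00462963 + 9.39144e-05] = 0.00236177.
So far: 0.0152176.
Order-1 term: 1/12 · (-1.28065e-05 − (-0.00231481)) = 0.000191834.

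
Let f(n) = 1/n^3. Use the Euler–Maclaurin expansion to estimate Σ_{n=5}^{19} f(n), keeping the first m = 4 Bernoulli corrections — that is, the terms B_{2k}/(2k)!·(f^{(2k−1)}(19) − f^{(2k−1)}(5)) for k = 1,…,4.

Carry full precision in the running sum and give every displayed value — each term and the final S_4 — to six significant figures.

The integral term ∫_5^19 1/x^3 dx = 0.0186150.
Boundary: ½(f(5) + f(19)) = ½(0.00800000 + 0.000145794) = 0.00407290.
Integral + boundary = 0.0226879.
Order-1 term: 1/12 · (-2.30201e-05 − (-0.00480000)) = 0.000398082.
Running total after k=1: 0.0230859.
Order-2 term: −1/720 · (-1.27535e-06 − (-0.00384000)) = -5.33156e-06.
Running total after k=2: 0.0230806.
Order-3 term: 1/30240 · (-1.48379e-07 − (-0.00645120)) = 2.13328e-07.
Running total after k=3: 0.0230808.
Order-4 term: −1/1209600 · (-2.95935e-08 − (-0.0185795)) = -1.53600e-08.

S_4 ≈ 0.0230808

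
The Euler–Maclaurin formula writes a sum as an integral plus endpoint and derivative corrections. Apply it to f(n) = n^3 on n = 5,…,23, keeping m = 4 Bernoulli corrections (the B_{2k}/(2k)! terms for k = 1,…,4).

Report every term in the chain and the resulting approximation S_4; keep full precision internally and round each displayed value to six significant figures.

The integral term ∫_5^23 x^3 dx = 69804.0.
½[f(5) + f(23)] = ½[125.000 + 12167.0] = 6146.00.
Integral + boundary = 75950.0.
k=1: B_{2}/(2)! × [f^{(1)}(23) − f^{(1)}(5)] = 1/12 × (1587.00 − 75.0000) = 126.000.
Partial sum through k=1: 76076.0.
k=2: B_{4}/(4)! × [f^{(3)}(23) − f^{(3)}(5)] = −1/720 × (6.00000 − 6.00000) = 0.00000.
Partial sum through k=2: 76076.0.
k=3: B_{6}/(6)! × [f^{(5)}(23) − f^{(5)}(5)] = 1/30240 × (0.00000 − 0.00000) = 0.00000.
Partial sum through k=3: 76076.0.
k=4: B_{8}/(8)! × [f^{(7)}(23) − f^{(7)}(5)] = −1/1209600 × (0.00000 − 0.00000) = 0.00000.

S_4 ≈ 76076.0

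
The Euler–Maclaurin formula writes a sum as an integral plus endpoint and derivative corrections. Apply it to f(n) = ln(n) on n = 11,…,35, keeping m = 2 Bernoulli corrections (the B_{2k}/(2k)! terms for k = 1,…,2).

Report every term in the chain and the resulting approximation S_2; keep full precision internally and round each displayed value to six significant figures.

∫_11^35 ln(x) dx evaluates to 74.0603.
Boundary: ½(f(11) + f(35)) = ½(2.39790 + 3.55535) = 2.97662.
Integral + boundary = 77.0370.
Correction k=1: B_{2}/2! · (f^{(1)}(35) − f^{(1)}(11)) = 1/12 · (0.0285714 − 0.0909091) = -0.00519481.
Running total after k=1: 77.0318.
Correction k=2: B_{4}/4! · (f^{(3)}(35) − f^{(3)}(11)) = −1/720 · (4.66472e-05 − 0.00150263) = 2.02220e-06.

S_2 ≈ 77.0318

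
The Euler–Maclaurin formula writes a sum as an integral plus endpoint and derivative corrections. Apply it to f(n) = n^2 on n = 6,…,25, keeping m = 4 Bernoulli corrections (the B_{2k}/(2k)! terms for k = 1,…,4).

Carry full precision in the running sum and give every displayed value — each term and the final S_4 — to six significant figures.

Integral: ∫_6^25 x^2 dx = 5136.33.
Boundary: ½(f(6) + f(25)) = ½(36.0000 + 625.000) = 330.500.
Running total after boundary: 5466.83.
k=1: B_{2}/(2)! × [f^{(1)}(25) − f^{(1)}(6)] = 1/12 × (50.0000 − 12.0000) = 3.16667.
Partial sum through k=1: 5470.00.
k=2: B_{4}/(4)! × [f^{(3)}(25) − f^{(3)}(6)] = −1/720 × (0.00000 − 0.00000) = 0.00000.
Partial sum through k=2: 5470.00.
k=3: B_{6}/(6)! × [f^{(5)}(25) − f^{(5)}(6)] = 1/30240 × (0.00000 − 0.00000) = 0.00000.
Partial sum through k=3: 5470.00.
k=4: B_{8}/(8)! × [f^{(7)}(25) − f^{(7)}(6)] = −1/1209600 × (0.00000 − 0.00000) = 0.00000.

S_4 ≈ 5470.00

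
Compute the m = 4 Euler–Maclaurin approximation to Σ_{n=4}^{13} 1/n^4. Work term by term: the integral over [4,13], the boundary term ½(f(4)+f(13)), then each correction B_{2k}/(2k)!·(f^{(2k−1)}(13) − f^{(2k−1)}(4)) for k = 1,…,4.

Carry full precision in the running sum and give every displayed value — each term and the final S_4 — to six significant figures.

S_4 ≈ 0.00734242

The integral term ∫_4^13 1/x^4 dx = 0.00505661.
½[f(4) + f(13)] = ½[0.00390625 + 3.50128e-05] = 0.00197063.
Running total after boundary: 0.00702724.
Correction k=1: B_{2}/2! · (f^{(1)}(13) − f^{(1)}(4)) = 1/12 · (-1.07732e-05 − (-0.00390625)) = 0.000324623.
Running total after k=1: 0.00735187.
Correction k=2: B_{4}/4! · (f^{(3)}(13) − f^{(3)}(4)) = −1/720 · (-1.91240e-06 − (-0.00732422)) = -1.01699e-05.
Running total after k=2: 0.00734170.
Correction k=3: B_{6}/6! · (f^{(5)}(13) − f^{(5)}(4)) = 1/30240 · (-6.33693e-07 − (-0.0256348)) = 8.47690e-07.
Running total after k=3: 0.00734254.
Correction k=4: B_{8}/8! · (f^{(7)}(13) − f^{(7)}(4)) = −1/1209600 · (-3.37470e-07 − (-0.144196)) = -1.19209e-07.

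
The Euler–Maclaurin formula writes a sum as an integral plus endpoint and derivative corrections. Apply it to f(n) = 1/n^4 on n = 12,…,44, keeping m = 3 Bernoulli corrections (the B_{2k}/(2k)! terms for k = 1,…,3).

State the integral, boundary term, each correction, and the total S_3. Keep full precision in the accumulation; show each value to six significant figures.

S_3 ≈ 0.000214567

Integral: ∫_12^44 1/x^4 dx = 0.000188988.
Endpoint term: (f(12) + f(44))/2 = (4.82253e-05 + 2.66802e-07)/2 = 2.42461e-05.
Running total after boundary: 0.000213234.
Correction k=1: B_{2}/2! · (f^{(1)}(44) − f^{(1)}(12)) = 1/12 · (-2.42547e-08 − (-1.60751e-05)) = 1.33757e-06.
After k=1: 0.000214572.
Correction k=2: B_{4}/4! · (f^{(3)}(44) − f^{(3)}(12)) = −1/720 · (-3.75848e-10 − (-3.34898e-06)) = -4.65084e-09.
After k=2: 0.000214567.
Correction k=3: B_{6}/6! · (f^{(5)}(44) − f^{(5)}(12)) = 1/30240 · (-1.08716e-11 − (-1.30238e-06)) = 4.30678e-11.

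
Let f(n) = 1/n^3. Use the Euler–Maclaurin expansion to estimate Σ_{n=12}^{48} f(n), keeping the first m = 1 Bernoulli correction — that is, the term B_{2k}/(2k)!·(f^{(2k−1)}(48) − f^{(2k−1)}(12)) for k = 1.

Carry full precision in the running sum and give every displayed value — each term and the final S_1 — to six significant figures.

S_1 ≈ 0.00356109

Integral: ∫_12^48 1/x^3 dx = 0.00325521.
Endpoint term: (f(12) + f(48))/2 = (0.000578704 + 9.04225e-06)/2 = 0.000293873.
Running total after boundary: 0.00354908.
Order-1 term: 1/12 · (-5.65140e-07 − (-0.000144676)) = 1.20092e-05.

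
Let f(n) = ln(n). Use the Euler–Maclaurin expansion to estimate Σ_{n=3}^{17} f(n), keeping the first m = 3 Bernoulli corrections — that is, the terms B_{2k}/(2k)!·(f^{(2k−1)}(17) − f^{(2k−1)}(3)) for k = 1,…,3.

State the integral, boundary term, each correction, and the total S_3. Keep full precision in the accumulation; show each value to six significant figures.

S_3 ≈ 32.8119

Integral: ∫_3^17 ln(x) dx = 30.8688.
Endpoint term: (f(3) + f(17))/2 = (1.09861 + 2.83321)/2 = 1.96591.
Integral + boundary = 32.8347.
k=1: B_{2}/(2)! × [f^{(1)}(17) − f^{(1)}(3)] = 1/12 × (0.0588235 − 0.333333) = -0.0228758.
Partial sum through k=1: 32.8118.
k=2: B_{4}/(4)! × [f^{(3)}(17) − f^{(3)}(3)] = −1/720 × (0.000407083 − 0.0740741) = 0.000102315.
Partial sum through k=2: 32.8119.
k=3: B_{6}/(6)! × [f^{(5)}(17) − f^{(5)}(3)] = 1/30240 × (1.69031e-05 − 0.0987654) = -3.26549e-06.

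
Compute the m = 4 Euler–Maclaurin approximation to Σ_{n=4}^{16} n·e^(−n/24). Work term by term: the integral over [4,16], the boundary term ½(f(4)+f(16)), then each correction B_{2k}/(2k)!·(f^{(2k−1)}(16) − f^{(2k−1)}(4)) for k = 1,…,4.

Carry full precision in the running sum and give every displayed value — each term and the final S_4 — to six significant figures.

∫_4^16 x·e^(−x/24) dx evaluates to 75.9553.
½[f(4) + f(16)] = ½[3.38593 + 8.21467] = 5.80030.
Integral + boundary = 81.7556.
Order-1 term: 1/12 · (0.171139 − 0.705401) = -0.0445219.
Partial sum through k=1: 81.7111.
Order-2 term: −1/720 · (0.00207981 − 0.00416383) = 2.89446e-06.
Partial sum through k=2: 81.7111.
Order-3 term: 1/30240 · (6.70575e-06 − 1.23316e-05) = -1.86040e-10.
Partial sum through k=3: 81.7111.
Order-4 term: −1/1209600 · (1.70151e-08 − 3.02679e-08) = 1.09564e-14.

S_4 ≈ 81.7111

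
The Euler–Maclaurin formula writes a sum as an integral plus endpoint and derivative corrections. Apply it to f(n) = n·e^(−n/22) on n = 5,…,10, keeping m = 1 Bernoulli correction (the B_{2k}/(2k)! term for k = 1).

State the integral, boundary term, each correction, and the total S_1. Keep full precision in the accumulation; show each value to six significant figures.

S_1 ≈ 31.5304

The integral term ∫_5^10 x·e^(−x/22) dx = 26.3874.
Endpoint term: (f(5) + f(10))/2 = (3.98352 + 6.34736)/2 = 5.16544.
Running total after boundary: 31.5529.
Order-1 term: 1/12 · (0.346220 − 0.615634) = -0.0224512.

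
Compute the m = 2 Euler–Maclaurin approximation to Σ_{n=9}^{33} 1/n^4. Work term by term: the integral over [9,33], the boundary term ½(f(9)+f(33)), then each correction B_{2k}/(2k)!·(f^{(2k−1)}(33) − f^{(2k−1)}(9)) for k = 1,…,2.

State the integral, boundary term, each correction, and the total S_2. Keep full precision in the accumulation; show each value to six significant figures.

S_2 ≈ 0.000530203

∫_9^33 1/x^4 dx evaluates to 0.000447972.
Boundary: ½(f(9) + f(33)) = ½(0.000152416 + 8.43226e-07) = 7.66295e-05.
Integral + boundary = 0.000524601.
Correction k=1: B_{2}/2! · (f^{(1)}(33) − f^{(1)}(9)) = 1/12 · (-1.02209e-07 − (-6.77404e-05)) = 5.63651e-06.
After k=1: 0.000530238.
Correction k=2: B_{4}/4! · (f^{(3)}(33) − f^{(3)}(9)) = −1/720 · (-2.81568e-09 − (-2.50890e-05)) = -3.48419e-08.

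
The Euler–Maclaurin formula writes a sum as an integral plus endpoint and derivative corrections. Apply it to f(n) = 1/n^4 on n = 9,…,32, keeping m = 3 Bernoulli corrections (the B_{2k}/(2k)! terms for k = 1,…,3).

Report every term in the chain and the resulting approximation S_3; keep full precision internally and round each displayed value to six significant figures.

S_3 ≈ 0.000529360

The integral term ∫_9^32 1/x^4 dx = 0.000447075.
½[f(9) + f(32)] = ½[0.000152416 + 9.53674e-07] = 7.66847e-05.
So far: 0.000523760.
Correction k=1: B_{2}/2! · (f^{(1)}(32) − f^{(1)}(9)) = 1/12 · (-1.19209e-07 − (-6.77404e-05)) = 5.63510e-06.
Partial sum through k=1: 0.000529395.
Correction k=2: B_{4}/4! · (f^{(3)}(32) − f^{(3)}(9)) = −1/720 · (-3.49246e-09 − (-2.50890e-05)) = -3.48410e-08.
Partial sum through k=2: 0.000529360.
Correction k=3: B_{6}/6! · (f^{(5)}(32) − f^{(5)}(9)) = 1/30240 · (-1.90994e-10 − (-1.73455e-05)) = 5.73588e-10.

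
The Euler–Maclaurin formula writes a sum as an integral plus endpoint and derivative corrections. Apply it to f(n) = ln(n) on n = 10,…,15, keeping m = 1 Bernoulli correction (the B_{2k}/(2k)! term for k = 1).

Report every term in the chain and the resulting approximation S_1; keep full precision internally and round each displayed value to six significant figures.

S_1 ≈ 15.0974

Integral: ∫_10^15 ln(x) dx = 12.5949.
½[f(10) + f(15)] = ½[2.30259 + 2.70805] = 2.50532.
So far: 15.1002.
Correction k=1: B_{2}/2! · (f^{(1)}(15) − f^{(1)}(10)) = 1/12 · (0.0666667 − 0.100000) = -0.00277778.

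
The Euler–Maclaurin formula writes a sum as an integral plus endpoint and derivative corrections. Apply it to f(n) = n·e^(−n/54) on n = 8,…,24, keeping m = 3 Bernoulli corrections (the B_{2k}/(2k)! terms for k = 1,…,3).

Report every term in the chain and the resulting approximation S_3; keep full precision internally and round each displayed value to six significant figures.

The integral term ∫_8^24 x·e^(−x/54) dx = 186.340.
Boundary: ½(f(8) + f(24)) = ½(6.89843 + 15.3883) = 11.1434.
Running total after boundary: 197.483.
Correction k=1: B_{2}/2! · (f^{(1)}(24) − f^{(1)}(8)) = 1/12 · (0.356211 − 0.734555) = -0.0315286.
Partial sum through k=1: 197.452.
Correction k=2: B_{4}/4! · (f^{(3)}(24) − f^{(3)}(8)) = −1/720 · (0.000561925 − 0.000843334) = 3.90846e-07.
Partial sum through k=2: 197.452.
Correction k=3: B_{6}/6! · (f^{(5)}(24) − f^{(5)}(8)) = 1/30240 · (3.43516e-07 − 4.92031e-07) = -4.91123e-12.

S_3 ≈ 197.452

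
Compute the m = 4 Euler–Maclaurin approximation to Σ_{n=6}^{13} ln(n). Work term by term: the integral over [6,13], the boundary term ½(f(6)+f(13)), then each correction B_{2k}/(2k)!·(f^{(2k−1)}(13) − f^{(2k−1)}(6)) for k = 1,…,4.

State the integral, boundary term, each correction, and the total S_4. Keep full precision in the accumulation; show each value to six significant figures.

The integral term ∫_6^13 ln(x) dx = 15.5938.
½[f(6) + f(13)] = ½[1.79176 + 2.56495] = 2.17835.
Integral + boundary = 17.7721.
Correction k=1: B_{2}/2! · (f^{(1)}(13) − f^{(1)}(6)) = 1/12 · (0.0769231 − 0.166667) = -0.00747863.
After k=1: 17.7647.
Correction k=2: B_{4}/4! · (f^{(3)}(13) − f^{(3)}(6)) = −1/720 · (0.000910332 − 0.00925926) = 1.15957e-05.
After k=2: 17.7647.
Correction k=3: B_{6}/6! · (f^{(5)}(13) − f^{(5)}(6)) = 1/30240 · (6.46390e-05 − 0.00308642) = -9.99266e-08.
After k=3: 17.7647.
Correction k=4: B_{8}/8! · (f^{(7)}(13) − f^{(7)}(6)) = −1/1209600 · (1.14744e-05 − 0.00257202) = 2.11685e-09.

S_4 ≈ 17.7647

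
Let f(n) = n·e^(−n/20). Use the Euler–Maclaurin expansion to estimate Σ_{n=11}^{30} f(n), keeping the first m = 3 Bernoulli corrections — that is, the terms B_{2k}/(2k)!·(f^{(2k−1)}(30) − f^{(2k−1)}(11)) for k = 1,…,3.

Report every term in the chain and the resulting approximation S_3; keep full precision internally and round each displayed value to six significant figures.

Integral: ∫_11^30 x·e^(−x/20) dx = 134.579.
Endpoint term: (f(11) + f(30))/2 = (6.34645 + 6.69390)/2 = 6.52018.
So far: 141.099.
Correction k=1: B_{2}/2! · (f^{(1)}(30) − f^{(1)}(11)) = 1/12 · (-0.111565 − 0.259627) = -0.0309327.
After k=1: 141.068.
Correction k=2: B_{4}/4! · (f^{(3)}(30) − f^{(3)}(11)) = −1/720 · (0.000836738 − 0.00353382) = 3.74594e-06.
After k=2: 141.068.
Correction k=3: B_{6}/6! · (f^{(5)}(30) − f^{(5)}(11)) = 1/30240 · (4.88097e-06 − 1.60464e-05) = -3.69228e-10.

S_3 ≈ 141.068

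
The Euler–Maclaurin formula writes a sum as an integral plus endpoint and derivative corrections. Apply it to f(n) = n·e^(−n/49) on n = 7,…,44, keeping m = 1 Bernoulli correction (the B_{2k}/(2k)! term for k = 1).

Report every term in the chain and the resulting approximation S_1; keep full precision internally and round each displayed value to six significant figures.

Integral: ∫_7^44 x·e^(−x/49) dx = 522.190.
Boundary: ½(f(7) + f(44)) = ½(6.06815 + 17.9256) = 11.9969.
Integral + boundary = 534.187.
Order-1 term: 1/12 · (0.0415715 − 0.743038) = -0.0584556.

S_1 ≈ 534.128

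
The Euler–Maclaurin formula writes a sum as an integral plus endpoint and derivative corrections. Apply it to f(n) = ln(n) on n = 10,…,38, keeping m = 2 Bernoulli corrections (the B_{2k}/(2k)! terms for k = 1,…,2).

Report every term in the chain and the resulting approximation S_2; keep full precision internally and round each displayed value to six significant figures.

S_2 ≈ 90.1664

The integral term ∫_10^38 ln(x) dx = 87.2024.
Boundary: ½(f(10) + f(38)) = ½(2.30259 + 3.63759) = 2.97009.
So far: 90.1725.
Correction k=1: B_{2}/2! · (f^{(1)}(38) − f^{(1)}(10)) = 1/12 · (0.0263158 − 0.100000) = -0.00614035.
Partial sum through k=1: 90.1664.
Correction k=2: B_{4}/4! · (f^{(3)}(38) − f^{(3)}(10)) = −1/720 · (3.64485e-05 − 0.00200000) = 2.72715e-06.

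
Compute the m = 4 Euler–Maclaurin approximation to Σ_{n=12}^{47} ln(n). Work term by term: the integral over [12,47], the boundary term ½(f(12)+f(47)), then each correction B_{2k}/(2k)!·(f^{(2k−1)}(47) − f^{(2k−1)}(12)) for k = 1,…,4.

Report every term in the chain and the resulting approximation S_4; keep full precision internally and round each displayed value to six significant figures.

S_4 ≈ 119.300

Integral: ∫_12^47 ln(x) dx = 116.138.
Boundary: ½(f(12) + f(47)) = ½(2.48491 + 3.85015) = 3.16753.
Running total after boundary: 119.306.
k=1: B_{2}/(2)! × [f^{(1)}(47) − f^{(1)}(12)] = 1/12 × (0.0212766 − 0.0833333) = -0.00517139.
Partial sum through k=1: 119.300.
k=2: B_{4}/(4)! × [f^{(3)}(47) − f^{(3)}(12)] = −1/720 × (1.92636e-05 − 0.00115741) = 1.58076e-06.
Partial sum through k=2: 119.300.
k=3: B_{6}/(6)! × [f^{(5)}(47) − f^{(5)}(12)] = 1/30240 × (1.04646e-07 − 9.64506e-05) = -3.18604e-09.
Partial sum through k=3: 119.300.
k=4: B_{8}/(8)! × [f^{(7)}(47) − f^{(7)}(12)] = −1/1209600 × (1.42117e-09 − 2.00939e-05) = 1.66108e-11.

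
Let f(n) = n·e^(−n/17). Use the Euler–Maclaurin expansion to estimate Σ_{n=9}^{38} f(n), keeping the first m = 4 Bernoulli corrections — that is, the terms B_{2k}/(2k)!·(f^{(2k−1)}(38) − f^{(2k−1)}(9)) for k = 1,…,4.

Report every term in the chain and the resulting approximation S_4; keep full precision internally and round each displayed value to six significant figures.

S_4 ≈ 164.957

∫_9^38 x·e^(−x/17) dx evaluates to 160.308.
½[f(9) + f(38)] = ½[5.30056 + 4.06451] = 4.68253.
Integral + boundary = 164.991.
Order-1 term: 1/12 · (-0.132128 − 0.277154) = -0.0341068.
Partial sum through k=1: 164.957.
Order-2 term: −1/720 · (0.000283022 − 0.00503480) = 6.59969e-06.
Partial sum through k=2: 164.957.
Order-3 term: 1/30240 · (3.54060e-06 − 3.15245e-05) = -9.25394e-10.
Partial sum through k=3: 164.957.
Order-4 term: −1/1209600 · (2.11138e-08 − 1.57881e-07) = 1.13068e-13.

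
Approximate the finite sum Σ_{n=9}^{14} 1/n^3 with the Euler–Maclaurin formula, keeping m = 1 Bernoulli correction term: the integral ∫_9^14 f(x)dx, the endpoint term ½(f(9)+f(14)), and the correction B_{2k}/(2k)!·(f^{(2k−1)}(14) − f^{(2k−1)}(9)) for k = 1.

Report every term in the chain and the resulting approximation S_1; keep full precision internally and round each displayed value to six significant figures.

Integral: ∫_9^14 1/x^3 dx = 0.00362182.
½[f(9) + f(14)] = ½[0.00137174 + 0.000364431] = 0.000868087.
Integral + boundary = 0.00448991.
Order-1 term: 1/12 · (-7.80925e-05 − (-0.000457247)) = 3.15962e-05.

S_1 ≈ 0.00452150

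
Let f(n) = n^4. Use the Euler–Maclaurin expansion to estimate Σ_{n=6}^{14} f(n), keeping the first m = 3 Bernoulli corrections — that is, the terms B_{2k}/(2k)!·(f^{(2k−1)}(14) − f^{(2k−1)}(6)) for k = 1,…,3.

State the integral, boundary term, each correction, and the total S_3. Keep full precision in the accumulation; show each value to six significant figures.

S_3 ≈ 126708

Integral: ∫_6^14 x^4 dx = 106010.
Endpoint term: (f(6) + f(14))/2 = (1296.00 + 38416.0)/2 = 19856.0.
So far: 125866.
Correction k=1: B_{2}/2! · (f^{(1)}(14) − f^{(1)}(6)) = 1/12 · (10976.0 − 864.000) = 842.667.
After k=1: 126708.
Correction k=2: B_{4}/4! · (f^{(3)}(14) − f^{(3)}(6)) = −1/720 · (336.000 − 144.000) = -0.266667.
After k=2: 126708.
Correction k=3: B_{6}/6! · (f^{(5)}(14) − f^{(5)}(6)) = 1/30240 · (0.00000 − 0.00000) = 0.00000.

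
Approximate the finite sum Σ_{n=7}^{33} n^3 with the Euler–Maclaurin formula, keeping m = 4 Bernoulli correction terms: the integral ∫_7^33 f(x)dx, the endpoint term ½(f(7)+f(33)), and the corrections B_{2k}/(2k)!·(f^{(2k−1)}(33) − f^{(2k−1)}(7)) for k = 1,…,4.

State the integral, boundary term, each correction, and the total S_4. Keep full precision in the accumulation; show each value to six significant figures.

S_4 ≈ 314280

The integral term ∫_7^33 x^3 dx = 295880.
½[f(7) + f(33)] = ½[343.000 + 35937.0] = 18140.0.
So far: 314020.
Correction k=1: B_{2}/2! · (f^{(1)}(33) − f^{(1)}(7)) = 1/12 · (3267.00 − 147.000) = 260.000.
Running total after k=1: 314280.
Correction k=2: B_{4}/4! · (f^{(3)}(33) − f^{(3)}(7)) = −1/720 · (6.00000 − 6.00000) = 0.00000.
Running total after k=2: 314280.
Correction k=3: B_{6}/6! · (f^{(5)}(33) − f^{(5)}(7)) = 1/30240 · (0.00000 − 0.00000) = 0.00000.
Running total after k=3: 314280.
Correction k=4: B_{8}/8! · (f^{(7)}(33) − f^{(7)}(7)) = −1/1209600 · (0.00000 − 0.00000) = 0.00000.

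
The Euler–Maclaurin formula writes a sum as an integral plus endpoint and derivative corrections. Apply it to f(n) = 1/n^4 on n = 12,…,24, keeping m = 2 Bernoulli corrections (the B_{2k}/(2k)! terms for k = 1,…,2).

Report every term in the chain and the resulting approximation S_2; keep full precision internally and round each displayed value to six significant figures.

Integral: ∫_12^24 1/x^4 dx = 0.000168789.
Endpoint term: (f(12) + f(24))/2 = (4.82253e-05 + 3.01408e-06)/2 = 2.56197e-05.
Running total after boundary: 0.000194408.
k=1: B_{2}/(2)! × [f^{(1)}(24) − f^{(1)}(12)] = 1/12 × (-5.02347e-07 − (-1.60751e-05)) = 1.29773e-06.
Running total after k=1: 0.000195706.
k=2: B_{4}/(4)! × [f^{(3)}(24) − f^{(3)}(12)] = −1/720 × (-2.61639e-08 − (-3.34898e-06)) = -4.61502e-09.

S_2 ≈ 0.000195701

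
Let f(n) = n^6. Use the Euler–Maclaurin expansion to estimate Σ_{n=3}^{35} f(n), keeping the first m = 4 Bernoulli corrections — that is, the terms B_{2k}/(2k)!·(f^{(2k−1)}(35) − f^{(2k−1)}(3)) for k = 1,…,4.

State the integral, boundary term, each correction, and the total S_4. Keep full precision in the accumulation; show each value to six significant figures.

S_4 ≈ 1.01367e+10

Integral: ∫_3^35 x^6 dx = 9.19133e+09.
½[f(3) + f(35)] = ½[729.000 + 1.83827e+09] = 9.19133e+08.
Integral + boundary = 1.01105e+10.
Order-1 term: 1/12 · (3.15131e+08 − 1458.00) = 2.62608e+07.
After k=1: 1.01367e+10.
Order-2 term: −1/720 · (5.14500e+06 − 3240.00) = -7141.33.
After k=2: 1.01367e+10.
Order-3 term: 1/30240 · (25200.0 − 2160.00) = 0.761905.
After k=3: 1.01367e+10.
Order-4 term: −1/1209600 · (0.00000 − 0.00000) = 0.00000.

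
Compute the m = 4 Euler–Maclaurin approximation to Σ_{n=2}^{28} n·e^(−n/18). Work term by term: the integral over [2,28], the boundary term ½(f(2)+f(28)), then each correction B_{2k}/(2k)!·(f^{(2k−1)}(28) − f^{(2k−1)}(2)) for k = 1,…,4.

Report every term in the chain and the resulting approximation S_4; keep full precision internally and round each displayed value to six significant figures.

∫_2^28 x·e^(−x/18) dx evaluates to 147.374.
½[f(2) + f(28)] = ½[1.78968 + 5.91002] = 3.84985.
Integral + boundary = 151.224.
k=1: B_{2}/(2)! × [f^{(1)}(28) − f^{(1)}(2)] = 1/12 × (-0.117262 − 0.795413) = -0.0760562.
Partial sum through k=1: 151.148.
k=2: B_{4}/(4)! × [f^{(3)}(28) − f^{(3)}(2)] = −1/720 × (0.000940994 − 0.00797868) = 9.77456e-06.
Partial sum through k=2: 151.148.
k=3: B_{6}/(6)! × [f^{(5)}(28) − f^{(5)}(2)] = 1/30240 × (6.92564e-06 − 4.16740e-05) = -1.14909e-09.
Partial sum through k=3: 151.148.
k=4: B_{8}/(8)! × [f^{(7)}(28) − f^{(7)}(2)] = −1/1209600 × (3.37870e-08 − 1.81242e-07) = 1.21904e-13.

S_4 ≈ 151.148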